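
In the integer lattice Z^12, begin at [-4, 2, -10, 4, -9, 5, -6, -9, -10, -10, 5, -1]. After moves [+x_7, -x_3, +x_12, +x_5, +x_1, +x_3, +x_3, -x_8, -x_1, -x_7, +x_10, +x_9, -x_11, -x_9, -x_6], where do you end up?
(-4, 2, -9, 4, -8, 4, -6, -10, -10, -9, 4, 0)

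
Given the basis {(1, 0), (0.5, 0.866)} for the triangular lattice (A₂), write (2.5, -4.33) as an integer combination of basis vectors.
5b₁ - 5b₂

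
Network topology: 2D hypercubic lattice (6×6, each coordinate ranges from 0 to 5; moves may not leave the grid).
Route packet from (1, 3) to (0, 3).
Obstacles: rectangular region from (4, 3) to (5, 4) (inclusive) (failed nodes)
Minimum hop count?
1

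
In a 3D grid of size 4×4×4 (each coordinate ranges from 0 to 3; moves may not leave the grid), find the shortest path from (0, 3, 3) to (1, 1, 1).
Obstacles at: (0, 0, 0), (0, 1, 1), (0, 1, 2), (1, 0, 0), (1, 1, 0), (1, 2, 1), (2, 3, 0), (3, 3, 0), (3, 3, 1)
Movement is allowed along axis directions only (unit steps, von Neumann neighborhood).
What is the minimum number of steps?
5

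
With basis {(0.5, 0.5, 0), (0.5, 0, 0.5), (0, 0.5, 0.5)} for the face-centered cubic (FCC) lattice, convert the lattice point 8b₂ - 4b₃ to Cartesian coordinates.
(4, -2, 2)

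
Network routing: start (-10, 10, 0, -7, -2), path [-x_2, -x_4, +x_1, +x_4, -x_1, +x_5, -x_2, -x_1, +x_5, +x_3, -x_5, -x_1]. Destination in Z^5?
(-12, 8, 1, -7, -1)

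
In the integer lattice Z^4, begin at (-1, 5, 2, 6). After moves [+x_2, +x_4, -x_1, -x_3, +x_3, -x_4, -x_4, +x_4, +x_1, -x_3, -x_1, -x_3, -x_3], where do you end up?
(-2, 6, -1, 6)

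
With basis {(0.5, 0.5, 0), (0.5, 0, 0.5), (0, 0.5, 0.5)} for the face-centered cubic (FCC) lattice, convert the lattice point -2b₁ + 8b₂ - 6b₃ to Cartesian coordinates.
(3, -4, 1)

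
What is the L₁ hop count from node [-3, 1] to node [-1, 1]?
2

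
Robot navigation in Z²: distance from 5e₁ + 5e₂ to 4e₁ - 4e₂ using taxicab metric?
10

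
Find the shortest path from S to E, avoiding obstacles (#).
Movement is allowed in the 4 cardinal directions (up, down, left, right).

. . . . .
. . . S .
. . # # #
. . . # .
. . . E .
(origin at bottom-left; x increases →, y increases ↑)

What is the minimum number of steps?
7
(one shortest path: (3, 3) → (2, 3) → (1, 3) → (1, 2) → (1, 1) → (2, 1) → (2, 0) → (3, 0))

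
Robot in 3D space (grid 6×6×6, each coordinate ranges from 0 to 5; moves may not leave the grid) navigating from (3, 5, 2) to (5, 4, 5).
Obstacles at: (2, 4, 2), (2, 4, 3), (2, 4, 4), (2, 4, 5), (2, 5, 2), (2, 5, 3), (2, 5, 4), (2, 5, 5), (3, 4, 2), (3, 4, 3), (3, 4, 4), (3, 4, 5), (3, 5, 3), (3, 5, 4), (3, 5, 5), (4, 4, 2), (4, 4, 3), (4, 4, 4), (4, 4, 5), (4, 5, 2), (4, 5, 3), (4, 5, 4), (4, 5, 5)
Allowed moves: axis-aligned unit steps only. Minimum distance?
8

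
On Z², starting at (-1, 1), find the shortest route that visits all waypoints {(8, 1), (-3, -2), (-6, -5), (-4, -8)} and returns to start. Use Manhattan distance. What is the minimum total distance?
46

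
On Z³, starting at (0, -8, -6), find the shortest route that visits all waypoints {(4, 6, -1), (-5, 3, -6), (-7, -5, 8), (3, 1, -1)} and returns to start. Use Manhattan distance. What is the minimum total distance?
88
(one optimal route: (0, -8, -6) → (-5, 3, -6) → (4, 6, -1) → (3, 1, -1) → (-7, -5, 8) → (0, -8, -6))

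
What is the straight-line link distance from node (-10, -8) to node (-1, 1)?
12.7279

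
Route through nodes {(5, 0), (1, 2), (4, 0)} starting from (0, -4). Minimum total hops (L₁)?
13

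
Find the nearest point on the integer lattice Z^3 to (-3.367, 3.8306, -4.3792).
(-3, 4, -4)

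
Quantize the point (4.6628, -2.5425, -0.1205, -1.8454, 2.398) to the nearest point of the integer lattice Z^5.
(5, -3, 0, -2, 2)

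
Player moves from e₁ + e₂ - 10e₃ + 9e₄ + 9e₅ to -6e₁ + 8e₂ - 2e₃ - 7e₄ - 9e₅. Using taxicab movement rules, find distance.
56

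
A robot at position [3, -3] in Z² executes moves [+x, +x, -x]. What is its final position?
(4, -3)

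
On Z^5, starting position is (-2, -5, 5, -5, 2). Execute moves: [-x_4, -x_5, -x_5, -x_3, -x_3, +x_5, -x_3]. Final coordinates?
(-2, -5, 2, -6, 1)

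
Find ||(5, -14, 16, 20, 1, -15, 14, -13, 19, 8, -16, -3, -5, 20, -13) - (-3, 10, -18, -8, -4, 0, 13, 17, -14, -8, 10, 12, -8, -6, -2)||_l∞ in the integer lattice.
34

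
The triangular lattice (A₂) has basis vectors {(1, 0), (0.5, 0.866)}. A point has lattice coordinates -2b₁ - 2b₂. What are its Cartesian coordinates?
(-3, -1.732)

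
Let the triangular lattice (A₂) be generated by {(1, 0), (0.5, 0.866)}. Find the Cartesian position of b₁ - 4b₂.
(-1, -3.464)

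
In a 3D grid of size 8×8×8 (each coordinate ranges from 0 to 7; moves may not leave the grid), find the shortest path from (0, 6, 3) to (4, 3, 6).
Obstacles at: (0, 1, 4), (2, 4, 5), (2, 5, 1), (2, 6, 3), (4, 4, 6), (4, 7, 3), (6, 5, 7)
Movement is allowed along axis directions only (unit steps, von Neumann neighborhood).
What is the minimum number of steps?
10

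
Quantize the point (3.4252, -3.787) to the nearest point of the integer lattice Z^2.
(3, -4)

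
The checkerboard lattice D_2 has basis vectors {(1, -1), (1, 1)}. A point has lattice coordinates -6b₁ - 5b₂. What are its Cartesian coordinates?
(-11, 1)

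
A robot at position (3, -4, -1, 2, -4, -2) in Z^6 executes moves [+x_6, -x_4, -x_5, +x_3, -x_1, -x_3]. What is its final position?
(2, -4, -1, 1, -5, -1)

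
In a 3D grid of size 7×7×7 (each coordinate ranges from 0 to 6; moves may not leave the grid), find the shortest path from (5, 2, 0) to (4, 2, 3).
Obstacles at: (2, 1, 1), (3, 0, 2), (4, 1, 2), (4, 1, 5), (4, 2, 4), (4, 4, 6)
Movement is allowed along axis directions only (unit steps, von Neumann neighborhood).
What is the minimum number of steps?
4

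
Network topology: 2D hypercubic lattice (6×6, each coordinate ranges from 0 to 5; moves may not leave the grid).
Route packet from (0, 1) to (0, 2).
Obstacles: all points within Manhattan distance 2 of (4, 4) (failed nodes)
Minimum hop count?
1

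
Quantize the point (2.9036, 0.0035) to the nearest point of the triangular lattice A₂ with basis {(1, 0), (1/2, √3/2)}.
(3, 0)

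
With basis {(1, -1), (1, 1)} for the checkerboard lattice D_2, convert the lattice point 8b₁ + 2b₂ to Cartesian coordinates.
(10, -6)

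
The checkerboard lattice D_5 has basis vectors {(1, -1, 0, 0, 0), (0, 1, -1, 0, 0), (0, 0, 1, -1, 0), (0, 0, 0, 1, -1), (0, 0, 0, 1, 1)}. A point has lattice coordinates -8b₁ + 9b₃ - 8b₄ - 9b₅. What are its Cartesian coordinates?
(-8, 8, 9, -26, -1)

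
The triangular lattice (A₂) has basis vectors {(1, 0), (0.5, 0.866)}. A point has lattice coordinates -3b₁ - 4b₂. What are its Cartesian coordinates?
(-5, -3.464)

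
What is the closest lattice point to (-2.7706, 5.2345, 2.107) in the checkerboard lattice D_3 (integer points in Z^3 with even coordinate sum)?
(-3, 5, 2)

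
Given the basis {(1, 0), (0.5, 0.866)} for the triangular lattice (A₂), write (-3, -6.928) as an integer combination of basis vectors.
b₁ - 8b₂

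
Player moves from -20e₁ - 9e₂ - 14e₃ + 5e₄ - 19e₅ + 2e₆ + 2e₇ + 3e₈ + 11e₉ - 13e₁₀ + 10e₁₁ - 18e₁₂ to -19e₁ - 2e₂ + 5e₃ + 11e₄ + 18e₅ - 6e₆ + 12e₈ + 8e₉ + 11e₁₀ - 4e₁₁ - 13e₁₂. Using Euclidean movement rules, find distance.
52.6403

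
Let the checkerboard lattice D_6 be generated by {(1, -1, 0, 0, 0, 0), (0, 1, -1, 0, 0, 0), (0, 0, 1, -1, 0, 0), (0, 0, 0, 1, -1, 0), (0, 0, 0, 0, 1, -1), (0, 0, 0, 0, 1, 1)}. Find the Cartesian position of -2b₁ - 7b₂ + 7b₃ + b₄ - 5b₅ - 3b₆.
(-2, -5, 14, -6, -9, 2)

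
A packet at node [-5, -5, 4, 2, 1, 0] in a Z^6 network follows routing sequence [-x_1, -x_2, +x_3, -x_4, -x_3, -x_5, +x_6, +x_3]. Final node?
(-6, -6, 5, 1, 0, 1)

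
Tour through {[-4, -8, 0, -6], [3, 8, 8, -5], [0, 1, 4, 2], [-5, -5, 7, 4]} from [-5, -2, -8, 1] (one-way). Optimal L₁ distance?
80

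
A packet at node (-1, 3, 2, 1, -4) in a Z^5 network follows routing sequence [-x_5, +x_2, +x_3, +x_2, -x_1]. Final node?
(-2, 5, 3, 1, -5)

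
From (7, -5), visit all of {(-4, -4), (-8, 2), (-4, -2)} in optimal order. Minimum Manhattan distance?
22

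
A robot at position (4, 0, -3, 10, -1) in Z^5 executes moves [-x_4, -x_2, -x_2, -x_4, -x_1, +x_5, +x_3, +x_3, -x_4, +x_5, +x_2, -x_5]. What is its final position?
(3, -1, -1, 7, 0)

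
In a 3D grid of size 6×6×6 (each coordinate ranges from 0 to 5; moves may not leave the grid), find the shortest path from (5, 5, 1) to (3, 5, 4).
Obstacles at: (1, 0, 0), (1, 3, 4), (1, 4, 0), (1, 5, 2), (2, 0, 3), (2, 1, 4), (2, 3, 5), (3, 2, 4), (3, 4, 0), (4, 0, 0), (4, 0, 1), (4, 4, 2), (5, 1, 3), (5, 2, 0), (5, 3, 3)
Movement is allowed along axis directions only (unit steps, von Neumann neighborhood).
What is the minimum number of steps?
5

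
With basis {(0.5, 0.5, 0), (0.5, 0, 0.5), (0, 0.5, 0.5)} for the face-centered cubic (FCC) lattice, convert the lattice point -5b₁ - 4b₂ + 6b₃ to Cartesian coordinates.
(-4.5, 0.5, 1)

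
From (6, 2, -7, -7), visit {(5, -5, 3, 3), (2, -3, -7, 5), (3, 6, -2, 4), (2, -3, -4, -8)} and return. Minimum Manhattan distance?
88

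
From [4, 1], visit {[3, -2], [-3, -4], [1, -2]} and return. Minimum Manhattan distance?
24
(one optimal route: (4, 1) → (3, -2) → (-3, -4) → (1, -2) → (4, 1))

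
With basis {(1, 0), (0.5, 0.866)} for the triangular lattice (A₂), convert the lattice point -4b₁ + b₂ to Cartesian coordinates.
(-3.5, 0.866)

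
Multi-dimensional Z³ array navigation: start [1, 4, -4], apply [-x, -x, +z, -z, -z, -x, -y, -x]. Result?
(-3, 3, -5)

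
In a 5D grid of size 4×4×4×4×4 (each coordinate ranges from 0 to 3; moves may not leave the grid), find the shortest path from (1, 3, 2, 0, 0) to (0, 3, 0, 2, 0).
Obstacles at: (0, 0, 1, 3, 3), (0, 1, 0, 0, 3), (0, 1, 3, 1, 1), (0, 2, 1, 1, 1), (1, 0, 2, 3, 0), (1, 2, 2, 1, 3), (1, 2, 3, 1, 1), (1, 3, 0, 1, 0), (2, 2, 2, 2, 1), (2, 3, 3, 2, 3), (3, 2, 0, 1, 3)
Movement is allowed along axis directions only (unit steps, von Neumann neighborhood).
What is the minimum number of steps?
5
(one shortest path: (1, 3, 2, 0, 0) → (0, 3, 2, 0, 0) → (0, 3, 1, 0, 0) → (0, 3, 0, 0, 0) → (0, 3, 0, 1, 0) → (0, 3, 0, 2, 0))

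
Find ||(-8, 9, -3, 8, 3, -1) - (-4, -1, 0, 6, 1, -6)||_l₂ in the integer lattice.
12.5698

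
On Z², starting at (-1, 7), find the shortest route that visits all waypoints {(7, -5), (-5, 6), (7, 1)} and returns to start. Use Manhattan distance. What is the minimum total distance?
48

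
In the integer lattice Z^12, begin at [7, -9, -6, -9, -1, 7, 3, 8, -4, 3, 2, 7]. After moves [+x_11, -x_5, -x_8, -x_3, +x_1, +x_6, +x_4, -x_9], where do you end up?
(8, -9, -7, -8, -2, 8, 3, 7, -5, 3, 3, 7)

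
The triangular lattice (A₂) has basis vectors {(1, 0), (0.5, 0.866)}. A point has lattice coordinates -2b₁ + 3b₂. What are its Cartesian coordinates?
(-0.5, 2.598)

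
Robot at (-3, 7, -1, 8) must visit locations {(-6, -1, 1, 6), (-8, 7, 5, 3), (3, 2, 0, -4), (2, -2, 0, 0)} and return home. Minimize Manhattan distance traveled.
82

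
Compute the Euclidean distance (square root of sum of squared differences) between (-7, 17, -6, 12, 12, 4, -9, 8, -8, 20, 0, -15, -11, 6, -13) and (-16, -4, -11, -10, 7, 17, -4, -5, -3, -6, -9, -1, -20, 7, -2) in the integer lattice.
50.9902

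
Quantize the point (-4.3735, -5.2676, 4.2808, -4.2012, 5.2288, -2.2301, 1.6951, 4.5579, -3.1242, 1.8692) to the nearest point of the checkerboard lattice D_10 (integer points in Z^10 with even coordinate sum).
(-4, -5, 4, -4, 5, -2, 2, 5, -3, 2)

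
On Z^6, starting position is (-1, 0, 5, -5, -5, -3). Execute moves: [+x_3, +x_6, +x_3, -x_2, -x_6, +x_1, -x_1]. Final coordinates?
(-1, -1, 7, -5, -5, -3)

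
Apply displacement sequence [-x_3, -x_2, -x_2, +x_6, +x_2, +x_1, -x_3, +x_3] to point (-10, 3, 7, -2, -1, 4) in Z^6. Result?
(-9, 2, 6, -2, -1, 5)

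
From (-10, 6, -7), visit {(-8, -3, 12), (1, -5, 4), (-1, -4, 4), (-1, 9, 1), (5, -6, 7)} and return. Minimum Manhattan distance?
98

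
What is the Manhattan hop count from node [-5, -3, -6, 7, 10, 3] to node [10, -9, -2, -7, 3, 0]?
49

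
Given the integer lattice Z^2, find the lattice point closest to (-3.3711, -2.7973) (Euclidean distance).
(-3, -3)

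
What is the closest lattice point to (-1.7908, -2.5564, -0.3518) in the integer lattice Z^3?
(-2, -3, 0)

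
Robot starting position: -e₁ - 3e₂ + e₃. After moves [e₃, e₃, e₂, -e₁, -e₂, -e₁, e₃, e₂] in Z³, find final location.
(-3, -2, 4)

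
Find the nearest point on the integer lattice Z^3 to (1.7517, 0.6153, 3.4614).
(2, 1, 3)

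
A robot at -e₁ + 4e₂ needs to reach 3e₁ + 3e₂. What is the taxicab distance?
5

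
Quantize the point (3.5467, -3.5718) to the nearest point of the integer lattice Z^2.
(4, -4)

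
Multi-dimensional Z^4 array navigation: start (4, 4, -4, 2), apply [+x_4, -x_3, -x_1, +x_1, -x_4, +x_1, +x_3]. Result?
(5, 4, -4, 2)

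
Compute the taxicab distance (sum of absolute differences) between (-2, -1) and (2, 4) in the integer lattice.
9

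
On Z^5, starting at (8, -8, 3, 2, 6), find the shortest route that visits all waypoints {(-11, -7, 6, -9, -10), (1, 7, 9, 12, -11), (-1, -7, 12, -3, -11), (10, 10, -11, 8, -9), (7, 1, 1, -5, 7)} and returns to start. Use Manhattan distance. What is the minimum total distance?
218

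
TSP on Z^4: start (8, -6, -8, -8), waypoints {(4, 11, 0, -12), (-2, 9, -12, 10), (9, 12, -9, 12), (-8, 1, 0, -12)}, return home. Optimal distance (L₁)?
158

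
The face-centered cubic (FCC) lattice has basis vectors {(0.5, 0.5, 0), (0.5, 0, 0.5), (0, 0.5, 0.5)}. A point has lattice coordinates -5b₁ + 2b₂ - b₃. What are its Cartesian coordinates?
(-1.5, -3, 0.5)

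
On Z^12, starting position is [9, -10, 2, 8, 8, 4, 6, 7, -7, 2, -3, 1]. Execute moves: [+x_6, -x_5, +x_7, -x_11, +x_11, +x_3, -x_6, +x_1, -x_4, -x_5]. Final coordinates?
(10, -10, 3, 7, 6, 4, 7, 7, -7, 2, -3, 1)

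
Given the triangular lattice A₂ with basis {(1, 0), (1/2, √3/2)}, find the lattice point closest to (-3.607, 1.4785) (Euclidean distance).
(-4, 1.732)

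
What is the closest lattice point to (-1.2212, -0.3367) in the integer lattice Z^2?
(-1, 0)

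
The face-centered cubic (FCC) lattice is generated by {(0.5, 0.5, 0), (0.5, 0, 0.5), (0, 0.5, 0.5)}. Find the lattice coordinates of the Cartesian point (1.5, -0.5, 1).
3b₂ - b₃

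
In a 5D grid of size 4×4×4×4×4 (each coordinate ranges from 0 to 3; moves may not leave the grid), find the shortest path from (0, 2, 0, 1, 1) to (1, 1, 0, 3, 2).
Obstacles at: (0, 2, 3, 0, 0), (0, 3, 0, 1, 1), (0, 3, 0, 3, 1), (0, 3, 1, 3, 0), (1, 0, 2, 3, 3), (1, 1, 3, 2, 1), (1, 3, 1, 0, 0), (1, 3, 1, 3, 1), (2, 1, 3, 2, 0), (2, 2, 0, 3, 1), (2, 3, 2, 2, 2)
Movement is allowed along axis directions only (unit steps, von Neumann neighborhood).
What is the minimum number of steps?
5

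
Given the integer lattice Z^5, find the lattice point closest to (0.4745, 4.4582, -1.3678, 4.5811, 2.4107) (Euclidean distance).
(0, 4, -1, 5, 2)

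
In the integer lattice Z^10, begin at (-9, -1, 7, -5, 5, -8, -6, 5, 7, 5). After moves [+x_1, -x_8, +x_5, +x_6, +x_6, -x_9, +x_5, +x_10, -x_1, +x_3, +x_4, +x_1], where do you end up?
(-8, -1, 8, -4, 7, -6, -6, 4, 6, 6)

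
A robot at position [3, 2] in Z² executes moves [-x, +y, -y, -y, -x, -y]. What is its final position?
(1, 0)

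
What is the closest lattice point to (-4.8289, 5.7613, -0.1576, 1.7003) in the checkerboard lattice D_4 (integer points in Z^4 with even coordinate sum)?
(-5, 6, 0, 1)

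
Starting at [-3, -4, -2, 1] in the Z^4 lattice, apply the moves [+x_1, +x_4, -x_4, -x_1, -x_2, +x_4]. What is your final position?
(-3, -5, -2, 2)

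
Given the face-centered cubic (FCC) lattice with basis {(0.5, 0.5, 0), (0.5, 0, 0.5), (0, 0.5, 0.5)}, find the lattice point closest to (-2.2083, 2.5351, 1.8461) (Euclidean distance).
(-2.5, 2.5, 2)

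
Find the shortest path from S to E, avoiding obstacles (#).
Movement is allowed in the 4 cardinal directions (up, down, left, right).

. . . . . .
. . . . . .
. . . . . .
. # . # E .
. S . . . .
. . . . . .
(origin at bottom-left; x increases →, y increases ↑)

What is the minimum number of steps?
4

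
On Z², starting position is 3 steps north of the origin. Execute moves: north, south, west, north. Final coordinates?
(-1, 4)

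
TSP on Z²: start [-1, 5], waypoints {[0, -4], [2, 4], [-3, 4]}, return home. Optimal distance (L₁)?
28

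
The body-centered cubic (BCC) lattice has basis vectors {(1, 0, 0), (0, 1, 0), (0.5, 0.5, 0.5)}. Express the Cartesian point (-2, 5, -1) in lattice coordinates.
-b₁ + 6b₂ - 2b₃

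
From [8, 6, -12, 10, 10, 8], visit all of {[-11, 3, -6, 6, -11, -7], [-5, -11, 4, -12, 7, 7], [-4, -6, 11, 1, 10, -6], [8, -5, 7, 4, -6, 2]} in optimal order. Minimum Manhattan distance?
210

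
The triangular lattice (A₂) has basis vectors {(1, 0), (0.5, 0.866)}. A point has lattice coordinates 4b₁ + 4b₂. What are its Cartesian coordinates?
(6, 3.464)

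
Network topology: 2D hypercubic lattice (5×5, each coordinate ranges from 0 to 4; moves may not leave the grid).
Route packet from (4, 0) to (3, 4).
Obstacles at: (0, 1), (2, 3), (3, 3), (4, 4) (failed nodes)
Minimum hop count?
9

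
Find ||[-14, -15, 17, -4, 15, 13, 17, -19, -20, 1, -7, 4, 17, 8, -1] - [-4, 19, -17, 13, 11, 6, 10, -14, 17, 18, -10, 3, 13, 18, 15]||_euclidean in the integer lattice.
69.857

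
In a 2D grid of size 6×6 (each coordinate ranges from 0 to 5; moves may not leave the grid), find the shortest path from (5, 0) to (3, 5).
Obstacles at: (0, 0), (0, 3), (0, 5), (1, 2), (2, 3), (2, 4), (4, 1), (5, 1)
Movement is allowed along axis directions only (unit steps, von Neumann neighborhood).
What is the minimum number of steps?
7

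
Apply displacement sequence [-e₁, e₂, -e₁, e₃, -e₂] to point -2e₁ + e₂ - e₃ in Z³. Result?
(-4, 1, 0)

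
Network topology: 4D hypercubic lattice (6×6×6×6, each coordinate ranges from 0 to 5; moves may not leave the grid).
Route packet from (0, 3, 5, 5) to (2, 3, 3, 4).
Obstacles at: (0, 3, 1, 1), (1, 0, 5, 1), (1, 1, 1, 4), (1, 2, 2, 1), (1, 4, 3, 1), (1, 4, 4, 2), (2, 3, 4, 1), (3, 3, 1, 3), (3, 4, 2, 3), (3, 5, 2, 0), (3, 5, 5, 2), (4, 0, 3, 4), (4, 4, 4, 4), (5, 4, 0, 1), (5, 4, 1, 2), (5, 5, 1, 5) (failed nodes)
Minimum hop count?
5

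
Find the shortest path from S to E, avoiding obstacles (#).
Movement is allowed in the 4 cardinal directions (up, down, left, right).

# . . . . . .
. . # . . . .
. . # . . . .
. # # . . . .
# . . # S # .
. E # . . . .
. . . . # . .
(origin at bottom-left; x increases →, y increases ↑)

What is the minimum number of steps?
6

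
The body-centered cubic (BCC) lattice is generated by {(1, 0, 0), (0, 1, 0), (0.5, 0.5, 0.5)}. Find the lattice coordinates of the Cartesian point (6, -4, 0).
6b₁ - 4b₂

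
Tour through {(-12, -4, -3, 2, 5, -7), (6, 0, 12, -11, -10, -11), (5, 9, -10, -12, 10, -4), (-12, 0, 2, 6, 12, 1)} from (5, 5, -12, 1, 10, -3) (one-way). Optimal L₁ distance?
177
(one optimal route: (5, 5, -12, 1, 10, -3) → (5, 9, -10, -12, 10, -4) → (6, 0, 12, -11, -10, -11) → (-12, -4, -3, 2, 5, -7) → (-12, 0, 2, 6, 12, 1))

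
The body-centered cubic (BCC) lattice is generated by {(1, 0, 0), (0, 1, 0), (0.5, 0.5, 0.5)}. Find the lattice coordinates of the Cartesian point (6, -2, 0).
6b₁ - 2b₂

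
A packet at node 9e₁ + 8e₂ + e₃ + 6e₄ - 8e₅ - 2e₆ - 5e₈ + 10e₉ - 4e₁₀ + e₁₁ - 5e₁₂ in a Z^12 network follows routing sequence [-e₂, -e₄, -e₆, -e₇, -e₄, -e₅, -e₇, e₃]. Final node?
(9, 7, 2, 4, -9, -3, -2, -5, 10, -4, 1, -5)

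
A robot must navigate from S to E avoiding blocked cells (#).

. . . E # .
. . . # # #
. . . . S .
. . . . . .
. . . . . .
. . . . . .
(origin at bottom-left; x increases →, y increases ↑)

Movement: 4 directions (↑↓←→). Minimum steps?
5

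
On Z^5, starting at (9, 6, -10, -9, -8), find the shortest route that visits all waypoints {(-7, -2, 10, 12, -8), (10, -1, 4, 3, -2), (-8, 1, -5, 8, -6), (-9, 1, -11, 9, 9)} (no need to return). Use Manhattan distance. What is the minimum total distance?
127
(one optimal route: (9, 6, -10, -9, -8) → (10, -1, 4, 3, -2) → (-7, -2, 10, 12, -8) → (-8, 1, -5, 8, -6) → (-9, 1, -11, 9, 9))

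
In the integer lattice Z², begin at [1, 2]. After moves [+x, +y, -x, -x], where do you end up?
(0, 3)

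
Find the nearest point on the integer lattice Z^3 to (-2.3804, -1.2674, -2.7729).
(-2, -1, -3)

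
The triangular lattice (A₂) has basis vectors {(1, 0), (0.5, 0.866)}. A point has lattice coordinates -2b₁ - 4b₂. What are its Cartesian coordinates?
(-4, -3.464)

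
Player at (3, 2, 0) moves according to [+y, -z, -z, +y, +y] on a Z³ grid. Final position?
(3, 5, -2)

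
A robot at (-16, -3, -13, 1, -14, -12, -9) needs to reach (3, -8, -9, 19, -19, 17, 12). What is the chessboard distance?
29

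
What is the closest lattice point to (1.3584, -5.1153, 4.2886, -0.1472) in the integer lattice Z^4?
(1, -5, 4, 0)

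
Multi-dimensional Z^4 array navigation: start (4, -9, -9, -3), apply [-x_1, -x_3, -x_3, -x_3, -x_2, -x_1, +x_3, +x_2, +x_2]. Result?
(2, -8, -11, -3)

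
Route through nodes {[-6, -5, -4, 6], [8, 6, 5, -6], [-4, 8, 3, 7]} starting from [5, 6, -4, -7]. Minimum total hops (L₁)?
65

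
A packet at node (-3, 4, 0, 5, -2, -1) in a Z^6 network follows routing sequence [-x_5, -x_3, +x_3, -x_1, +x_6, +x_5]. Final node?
(-4, 4, 0, 5, -2, 0)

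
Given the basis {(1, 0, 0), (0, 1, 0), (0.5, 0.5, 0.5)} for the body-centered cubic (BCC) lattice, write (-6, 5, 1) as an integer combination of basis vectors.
-7b₁ + 4b₂ + 2b₃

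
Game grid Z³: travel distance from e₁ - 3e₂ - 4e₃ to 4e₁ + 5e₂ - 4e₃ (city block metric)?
11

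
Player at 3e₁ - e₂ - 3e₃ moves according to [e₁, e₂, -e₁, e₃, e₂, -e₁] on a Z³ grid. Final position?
(2, 1, -2)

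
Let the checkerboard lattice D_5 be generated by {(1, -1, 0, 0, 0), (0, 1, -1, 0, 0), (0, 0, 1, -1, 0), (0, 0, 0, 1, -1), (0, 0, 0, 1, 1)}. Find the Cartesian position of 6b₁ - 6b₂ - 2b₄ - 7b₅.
(6, -12, 6, -9, -5)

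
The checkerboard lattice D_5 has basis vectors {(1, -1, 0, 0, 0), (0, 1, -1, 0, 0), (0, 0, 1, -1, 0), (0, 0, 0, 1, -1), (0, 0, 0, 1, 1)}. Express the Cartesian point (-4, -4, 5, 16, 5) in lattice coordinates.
-4b₁ - 8b₂ - 3b₃ + 4b₄ + 9b₅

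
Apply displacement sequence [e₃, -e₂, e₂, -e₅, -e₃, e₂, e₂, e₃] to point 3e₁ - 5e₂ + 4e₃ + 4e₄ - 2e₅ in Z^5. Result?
(3, -3, 5, 4, -3)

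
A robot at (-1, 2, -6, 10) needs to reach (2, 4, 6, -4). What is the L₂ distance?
18.7883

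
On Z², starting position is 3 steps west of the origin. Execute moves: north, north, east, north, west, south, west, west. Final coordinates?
(-5, 2)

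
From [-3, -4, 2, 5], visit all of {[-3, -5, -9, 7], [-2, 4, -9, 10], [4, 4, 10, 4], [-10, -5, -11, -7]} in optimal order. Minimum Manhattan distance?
91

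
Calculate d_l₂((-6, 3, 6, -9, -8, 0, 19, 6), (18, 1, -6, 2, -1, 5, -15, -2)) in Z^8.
46.2493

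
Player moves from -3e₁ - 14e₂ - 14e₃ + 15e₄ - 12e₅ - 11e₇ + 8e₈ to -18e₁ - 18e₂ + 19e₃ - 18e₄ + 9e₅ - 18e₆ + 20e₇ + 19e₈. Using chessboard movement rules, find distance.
33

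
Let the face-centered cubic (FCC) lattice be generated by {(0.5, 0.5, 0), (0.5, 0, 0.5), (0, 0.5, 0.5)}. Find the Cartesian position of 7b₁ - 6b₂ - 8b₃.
(0.5, -0.5, -7)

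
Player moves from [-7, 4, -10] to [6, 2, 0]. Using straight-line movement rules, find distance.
16.5227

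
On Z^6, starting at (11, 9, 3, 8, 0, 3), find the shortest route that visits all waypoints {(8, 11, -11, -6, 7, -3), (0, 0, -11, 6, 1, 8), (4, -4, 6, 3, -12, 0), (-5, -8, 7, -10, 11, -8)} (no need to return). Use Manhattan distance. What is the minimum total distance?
201
(one optimal route: (11, 9, 3, 8, 0, 3) → (8, 11, -11, -6, 7, -3) → (0, 0, -11, 6, 1, 8) → (4, -4, 6, 3, -12, 0) → (-5, -8, 7, -10, 11, -8))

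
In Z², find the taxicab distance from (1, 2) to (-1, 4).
4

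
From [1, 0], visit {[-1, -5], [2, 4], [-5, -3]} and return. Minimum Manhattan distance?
32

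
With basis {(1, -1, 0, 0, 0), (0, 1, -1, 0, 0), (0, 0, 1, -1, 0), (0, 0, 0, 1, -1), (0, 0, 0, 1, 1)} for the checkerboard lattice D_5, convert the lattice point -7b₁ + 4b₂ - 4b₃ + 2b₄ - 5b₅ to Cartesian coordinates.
(-7, 11, -8, 1, -7)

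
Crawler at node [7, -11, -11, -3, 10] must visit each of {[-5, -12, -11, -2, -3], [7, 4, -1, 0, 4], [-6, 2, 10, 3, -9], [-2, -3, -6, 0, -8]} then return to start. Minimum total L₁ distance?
156
(one optimal route: (7, -11, -11, -3, 10) → (-5, -12, -11, -2, -3) → (-2, -3, -6, 0, -8) → (-6, 2, 10, 3, -9) → (7, 4, -1, 0, 4) → (7, -11, -11, -3, 10))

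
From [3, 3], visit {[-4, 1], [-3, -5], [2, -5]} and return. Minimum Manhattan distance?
30
(one optimal route: (3, 3) → (-4, 1) → (-3, -5) → (2, -5) → (3, 3))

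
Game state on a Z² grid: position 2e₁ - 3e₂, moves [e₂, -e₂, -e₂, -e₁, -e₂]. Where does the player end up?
(1, -5)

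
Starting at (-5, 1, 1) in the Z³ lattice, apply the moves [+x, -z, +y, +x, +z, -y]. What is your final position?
(-3, 1, 1)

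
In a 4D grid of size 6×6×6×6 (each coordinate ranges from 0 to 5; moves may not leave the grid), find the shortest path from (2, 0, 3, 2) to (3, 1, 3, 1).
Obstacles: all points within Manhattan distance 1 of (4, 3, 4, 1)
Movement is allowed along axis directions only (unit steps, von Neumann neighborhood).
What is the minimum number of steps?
3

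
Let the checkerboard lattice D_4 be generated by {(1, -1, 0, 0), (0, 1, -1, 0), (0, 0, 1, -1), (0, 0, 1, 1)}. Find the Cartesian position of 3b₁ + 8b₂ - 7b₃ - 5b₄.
(3, 5, -20, 2)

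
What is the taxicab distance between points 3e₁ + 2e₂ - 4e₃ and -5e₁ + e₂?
13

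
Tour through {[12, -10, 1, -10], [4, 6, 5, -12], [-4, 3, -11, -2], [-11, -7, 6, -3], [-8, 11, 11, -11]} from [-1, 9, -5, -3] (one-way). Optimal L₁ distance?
139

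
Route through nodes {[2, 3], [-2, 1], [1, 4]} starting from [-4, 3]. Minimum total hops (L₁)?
12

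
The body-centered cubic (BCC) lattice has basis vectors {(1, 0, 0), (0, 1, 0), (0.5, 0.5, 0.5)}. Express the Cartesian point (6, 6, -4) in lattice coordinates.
10b₁ + 10b₂ - 8b₃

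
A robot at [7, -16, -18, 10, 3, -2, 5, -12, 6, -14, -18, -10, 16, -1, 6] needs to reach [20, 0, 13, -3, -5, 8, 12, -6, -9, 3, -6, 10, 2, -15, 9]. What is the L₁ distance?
199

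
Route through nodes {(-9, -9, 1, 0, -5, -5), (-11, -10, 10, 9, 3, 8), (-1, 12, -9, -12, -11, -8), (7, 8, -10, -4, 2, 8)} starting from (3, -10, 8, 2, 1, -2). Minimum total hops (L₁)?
187
(one optimal route: (3, -10, 8, 2, 1, -2) → (-11, -10, 10, 9, 3, 8) → (-9, -9, 1, 0, -5, -5) → (-1, 12, -9, -12, -11, -8) → (7, 8, -10, -4, 2, 8))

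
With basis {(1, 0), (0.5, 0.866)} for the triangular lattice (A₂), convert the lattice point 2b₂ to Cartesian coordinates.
(1, 1.732)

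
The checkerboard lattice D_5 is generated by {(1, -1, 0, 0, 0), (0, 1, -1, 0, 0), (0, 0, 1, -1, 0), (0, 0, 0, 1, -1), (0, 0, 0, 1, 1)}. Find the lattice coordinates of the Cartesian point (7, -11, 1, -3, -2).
7b₁ - 4b₂ - 3b₃ - 2b₄ - 4b₅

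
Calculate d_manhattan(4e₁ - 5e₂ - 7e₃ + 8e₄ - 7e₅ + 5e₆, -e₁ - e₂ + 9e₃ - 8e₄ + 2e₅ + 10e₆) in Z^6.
55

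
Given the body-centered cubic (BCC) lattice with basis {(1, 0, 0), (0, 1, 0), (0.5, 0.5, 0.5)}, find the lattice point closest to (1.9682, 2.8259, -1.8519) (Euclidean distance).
(2, 3, -2)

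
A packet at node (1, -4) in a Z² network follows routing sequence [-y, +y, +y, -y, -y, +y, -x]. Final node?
(0, -4)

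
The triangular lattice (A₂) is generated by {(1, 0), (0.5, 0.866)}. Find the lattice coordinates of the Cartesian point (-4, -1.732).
-3b₁ - 2b₂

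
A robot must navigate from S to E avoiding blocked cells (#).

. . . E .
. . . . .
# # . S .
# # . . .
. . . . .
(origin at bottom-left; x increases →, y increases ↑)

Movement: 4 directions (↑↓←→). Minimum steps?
2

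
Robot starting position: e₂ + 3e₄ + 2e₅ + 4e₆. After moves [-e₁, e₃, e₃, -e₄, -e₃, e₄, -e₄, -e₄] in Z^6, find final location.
(-1, 1, 1, 1, 2, 4)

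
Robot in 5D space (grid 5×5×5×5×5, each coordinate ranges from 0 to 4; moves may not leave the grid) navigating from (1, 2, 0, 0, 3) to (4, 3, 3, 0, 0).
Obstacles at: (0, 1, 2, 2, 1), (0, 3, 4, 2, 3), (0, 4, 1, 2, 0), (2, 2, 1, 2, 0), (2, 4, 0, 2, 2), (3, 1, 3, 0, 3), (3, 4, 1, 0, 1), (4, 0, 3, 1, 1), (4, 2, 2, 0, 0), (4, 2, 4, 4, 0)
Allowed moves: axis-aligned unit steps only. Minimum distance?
10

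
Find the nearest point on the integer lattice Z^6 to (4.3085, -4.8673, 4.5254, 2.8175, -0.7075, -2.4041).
(4, -5, 5, 3, -1, -2)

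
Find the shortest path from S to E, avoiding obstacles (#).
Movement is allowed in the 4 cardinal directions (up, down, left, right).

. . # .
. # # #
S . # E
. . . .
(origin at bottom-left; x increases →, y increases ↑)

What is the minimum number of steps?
5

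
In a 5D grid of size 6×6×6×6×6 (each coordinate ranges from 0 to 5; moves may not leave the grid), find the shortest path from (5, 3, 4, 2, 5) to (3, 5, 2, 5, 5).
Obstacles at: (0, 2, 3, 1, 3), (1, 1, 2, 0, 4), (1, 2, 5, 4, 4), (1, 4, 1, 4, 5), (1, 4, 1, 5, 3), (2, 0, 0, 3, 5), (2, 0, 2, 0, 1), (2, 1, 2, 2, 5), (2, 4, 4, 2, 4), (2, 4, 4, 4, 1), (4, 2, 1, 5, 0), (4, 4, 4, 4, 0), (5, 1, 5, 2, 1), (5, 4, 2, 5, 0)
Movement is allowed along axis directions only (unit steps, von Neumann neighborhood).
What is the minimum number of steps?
9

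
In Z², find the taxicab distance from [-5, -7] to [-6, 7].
15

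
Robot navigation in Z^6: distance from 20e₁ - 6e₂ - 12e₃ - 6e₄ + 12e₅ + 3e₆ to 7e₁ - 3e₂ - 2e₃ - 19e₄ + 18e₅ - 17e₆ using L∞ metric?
20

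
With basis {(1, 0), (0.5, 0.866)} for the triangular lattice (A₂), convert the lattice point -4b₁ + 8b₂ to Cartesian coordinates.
(0, 6.928)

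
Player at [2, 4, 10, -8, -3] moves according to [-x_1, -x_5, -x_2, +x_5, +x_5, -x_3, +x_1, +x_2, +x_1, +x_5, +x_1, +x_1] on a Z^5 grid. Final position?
(5, 4, 9, -8, -1)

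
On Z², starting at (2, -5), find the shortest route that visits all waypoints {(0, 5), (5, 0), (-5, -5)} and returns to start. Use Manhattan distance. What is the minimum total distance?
40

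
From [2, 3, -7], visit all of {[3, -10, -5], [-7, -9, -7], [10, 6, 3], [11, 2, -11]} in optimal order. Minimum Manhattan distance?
77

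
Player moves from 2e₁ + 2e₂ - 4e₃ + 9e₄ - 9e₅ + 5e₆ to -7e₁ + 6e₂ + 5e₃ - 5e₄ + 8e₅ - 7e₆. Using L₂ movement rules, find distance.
28.4077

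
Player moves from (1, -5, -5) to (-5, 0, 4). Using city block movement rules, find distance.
20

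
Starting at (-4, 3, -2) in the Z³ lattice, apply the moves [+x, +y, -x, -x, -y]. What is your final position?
(-5, 3, -2)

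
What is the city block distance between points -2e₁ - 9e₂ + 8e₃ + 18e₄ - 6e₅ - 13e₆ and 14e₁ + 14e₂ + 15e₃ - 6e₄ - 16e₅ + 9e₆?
102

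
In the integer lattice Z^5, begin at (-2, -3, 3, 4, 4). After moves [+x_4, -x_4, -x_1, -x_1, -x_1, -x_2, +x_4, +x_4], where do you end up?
(-5, -4, 3, 6, 4)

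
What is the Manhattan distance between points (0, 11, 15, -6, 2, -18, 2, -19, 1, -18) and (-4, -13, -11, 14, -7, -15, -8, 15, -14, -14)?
149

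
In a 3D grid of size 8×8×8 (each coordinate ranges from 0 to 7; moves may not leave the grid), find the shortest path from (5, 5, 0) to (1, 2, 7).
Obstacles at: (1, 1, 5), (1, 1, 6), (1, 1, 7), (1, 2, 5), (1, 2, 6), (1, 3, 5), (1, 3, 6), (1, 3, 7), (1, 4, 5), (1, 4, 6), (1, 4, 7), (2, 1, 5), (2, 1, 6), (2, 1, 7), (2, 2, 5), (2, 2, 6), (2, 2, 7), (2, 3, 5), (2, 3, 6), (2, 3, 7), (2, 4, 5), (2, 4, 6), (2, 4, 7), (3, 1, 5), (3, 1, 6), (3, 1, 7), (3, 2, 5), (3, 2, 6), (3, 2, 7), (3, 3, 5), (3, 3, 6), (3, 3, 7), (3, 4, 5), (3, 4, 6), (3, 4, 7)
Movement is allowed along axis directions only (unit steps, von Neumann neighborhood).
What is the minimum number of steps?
16
(one shortest path: (5, 5, 0) → (4, 5, 0) → (3, 5, 0) → (2, 5, 0) → (1, 5, 0) → (0, 5, 0) → (0, 4, 0) → (0, 3, 0) → (0, 2, 0) → (0, 2, 1) → (0, 2, 2) → (0, 2, 3) → (0, 2, 4) → (0, 2, 5) → (0, 2, 6) → (0, 2, 7) → (1, 2, 7))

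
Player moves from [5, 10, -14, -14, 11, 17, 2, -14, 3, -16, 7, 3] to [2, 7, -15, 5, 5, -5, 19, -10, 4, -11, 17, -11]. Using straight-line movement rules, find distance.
39.0768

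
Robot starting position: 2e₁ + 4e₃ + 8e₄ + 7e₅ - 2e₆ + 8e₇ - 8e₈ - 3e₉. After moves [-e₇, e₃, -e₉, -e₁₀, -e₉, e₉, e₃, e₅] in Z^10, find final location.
(2, 0, 6, 8, 8, -2, 7, -8, -4, -1)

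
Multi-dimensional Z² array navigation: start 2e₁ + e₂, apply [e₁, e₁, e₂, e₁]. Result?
(5, 2)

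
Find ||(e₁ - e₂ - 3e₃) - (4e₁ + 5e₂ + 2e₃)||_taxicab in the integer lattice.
14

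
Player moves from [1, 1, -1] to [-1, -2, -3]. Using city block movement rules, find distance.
7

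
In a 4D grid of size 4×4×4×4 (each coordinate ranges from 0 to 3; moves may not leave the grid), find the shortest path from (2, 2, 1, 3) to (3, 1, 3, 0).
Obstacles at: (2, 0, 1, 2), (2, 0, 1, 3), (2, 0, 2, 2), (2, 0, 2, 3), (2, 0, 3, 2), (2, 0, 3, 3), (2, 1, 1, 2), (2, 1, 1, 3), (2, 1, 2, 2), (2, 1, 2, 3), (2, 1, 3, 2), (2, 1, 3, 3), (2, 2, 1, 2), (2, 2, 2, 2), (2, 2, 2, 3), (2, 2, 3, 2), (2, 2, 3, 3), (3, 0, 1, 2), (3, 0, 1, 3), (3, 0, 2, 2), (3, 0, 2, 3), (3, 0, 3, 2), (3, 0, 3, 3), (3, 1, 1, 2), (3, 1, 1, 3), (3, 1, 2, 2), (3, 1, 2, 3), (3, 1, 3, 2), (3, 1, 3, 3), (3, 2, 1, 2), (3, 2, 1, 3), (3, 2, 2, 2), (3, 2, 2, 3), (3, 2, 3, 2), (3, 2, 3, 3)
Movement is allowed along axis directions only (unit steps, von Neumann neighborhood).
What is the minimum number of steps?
9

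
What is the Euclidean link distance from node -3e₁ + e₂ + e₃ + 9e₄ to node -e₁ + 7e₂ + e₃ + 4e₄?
8.06226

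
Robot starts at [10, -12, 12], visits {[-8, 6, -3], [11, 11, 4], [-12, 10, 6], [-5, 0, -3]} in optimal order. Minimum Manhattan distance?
84
(one optimal route: (10, -12, 12) → (11, 11, 4) → (-12, 10, 6) → (-8, 6, -3) → (-5, 0, -3))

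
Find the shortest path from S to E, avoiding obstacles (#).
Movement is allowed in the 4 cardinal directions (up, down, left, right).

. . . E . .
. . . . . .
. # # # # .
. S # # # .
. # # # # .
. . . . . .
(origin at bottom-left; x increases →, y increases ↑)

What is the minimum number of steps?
7
(one shortest path: (1, 2) → (0, 2) → (0, 3) → (0, 4) → (1, 4) → (2, 4) → (3, 4) → (3, 5))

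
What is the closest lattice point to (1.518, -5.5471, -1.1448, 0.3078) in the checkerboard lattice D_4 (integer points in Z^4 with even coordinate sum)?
(1, -6, -1, 0)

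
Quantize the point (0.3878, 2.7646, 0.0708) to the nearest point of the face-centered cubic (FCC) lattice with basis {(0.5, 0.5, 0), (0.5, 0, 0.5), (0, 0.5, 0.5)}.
(0.5, 2.5, 0)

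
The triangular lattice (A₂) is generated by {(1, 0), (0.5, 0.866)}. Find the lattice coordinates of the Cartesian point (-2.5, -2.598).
-b₁ - 3b₂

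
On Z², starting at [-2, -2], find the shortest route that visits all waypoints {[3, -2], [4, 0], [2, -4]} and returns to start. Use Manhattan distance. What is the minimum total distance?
20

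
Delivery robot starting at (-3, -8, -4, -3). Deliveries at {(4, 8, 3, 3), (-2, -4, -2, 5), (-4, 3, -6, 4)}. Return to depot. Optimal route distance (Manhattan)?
84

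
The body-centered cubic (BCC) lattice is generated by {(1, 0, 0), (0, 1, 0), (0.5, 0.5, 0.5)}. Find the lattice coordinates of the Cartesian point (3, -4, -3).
6b₁ - b₂ - 6b₃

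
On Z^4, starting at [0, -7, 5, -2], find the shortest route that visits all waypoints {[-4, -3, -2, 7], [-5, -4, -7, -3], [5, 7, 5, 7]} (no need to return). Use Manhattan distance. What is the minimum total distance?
64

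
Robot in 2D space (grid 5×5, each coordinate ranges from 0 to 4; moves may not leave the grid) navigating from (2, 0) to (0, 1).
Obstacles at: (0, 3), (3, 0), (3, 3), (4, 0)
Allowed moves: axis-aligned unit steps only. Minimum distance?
3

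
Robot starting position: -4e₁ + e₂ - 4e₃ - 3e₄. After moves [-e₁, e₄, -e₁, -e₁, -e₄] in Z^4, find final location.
(-7, 1, -4, -3)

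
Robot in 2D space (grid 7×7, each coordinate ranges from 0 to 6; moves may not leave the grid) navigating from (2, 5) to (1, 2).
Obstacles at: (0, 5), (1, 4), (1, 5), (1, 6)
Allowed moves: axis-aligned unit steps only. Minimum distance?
4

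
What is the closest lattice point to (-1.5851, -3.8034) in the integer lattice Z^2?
(-2, -4)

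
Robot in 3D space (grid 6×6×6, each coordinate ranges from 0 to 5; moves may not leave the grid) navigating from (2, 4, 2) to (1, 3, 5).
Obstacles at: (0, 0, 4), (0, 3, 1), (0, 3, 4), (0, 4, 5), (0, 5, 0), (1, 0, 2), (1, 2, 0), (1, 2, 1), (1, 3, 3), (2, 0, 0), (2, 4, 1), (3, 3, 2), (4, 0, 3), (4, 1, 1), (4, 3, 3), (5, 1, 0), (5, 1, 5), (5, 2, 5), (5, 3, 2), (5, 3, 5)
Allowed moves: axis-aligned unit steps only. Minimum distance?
5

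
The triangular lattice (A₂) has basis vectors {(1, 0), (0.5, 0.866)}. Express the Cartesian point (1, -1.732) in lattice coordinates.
2b₁ - 2b₂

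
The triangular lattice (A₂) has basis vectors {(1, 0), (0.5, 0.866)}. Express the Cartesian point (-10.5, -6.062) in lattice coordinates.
-7b₁ - 7b₂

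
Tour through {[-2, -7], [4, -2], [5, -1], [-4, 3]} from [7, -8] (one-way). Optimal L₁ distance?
34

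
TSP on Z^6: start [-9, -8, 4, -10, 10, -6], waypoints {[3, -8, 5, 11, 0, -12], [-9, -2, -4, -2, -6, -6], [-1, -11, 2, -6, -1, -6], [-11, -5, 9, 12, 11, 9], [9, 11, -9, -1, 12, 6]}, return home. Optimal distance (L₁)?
292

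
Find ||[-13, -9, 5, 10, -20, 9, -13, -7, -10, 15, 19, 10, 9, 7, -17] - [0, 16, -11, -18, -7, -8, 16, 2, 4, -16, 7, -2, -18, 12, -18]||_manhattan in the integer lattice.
252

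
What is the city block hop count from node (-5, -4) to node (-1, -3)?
5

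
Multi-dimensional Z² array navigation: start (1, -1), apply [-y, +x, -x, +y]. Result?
(1, -1)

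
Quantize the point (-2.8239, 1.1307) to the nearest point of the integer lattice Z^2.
(-3, 1)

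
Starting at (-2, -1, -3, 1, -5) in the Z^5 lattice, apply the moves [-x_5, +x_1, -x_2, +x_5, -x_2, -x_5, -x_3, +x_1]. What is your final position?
(0, -3, -4, 1, -6)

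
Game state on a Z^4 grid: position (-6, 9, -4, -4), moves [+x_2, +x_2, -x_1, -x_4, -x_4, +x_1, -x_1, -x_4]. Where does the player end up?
(-7, 11, -4, -7)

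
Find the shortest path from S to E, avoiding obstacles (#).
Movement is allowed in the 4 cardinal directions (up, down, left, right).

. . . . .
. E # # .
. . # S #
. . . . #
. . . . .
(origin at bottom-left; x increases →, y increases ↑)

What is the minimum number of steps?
5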